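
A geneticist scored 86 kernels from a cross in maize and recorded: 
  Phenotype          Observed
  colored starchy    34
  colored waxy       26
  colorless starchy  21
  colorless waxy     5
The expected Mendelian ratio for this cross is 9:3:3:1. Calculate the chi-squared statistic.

11.819

Under the 9:3:3:1 hypothesis (Σ ratio = 16, N = 86):
  colored starchy: 86 × 9/16 = 48.375
  colored waxy: 86 × 3/16 = 16.125
  colorless starchy: 86 × 3/16 = 16.125
  colorless waxy: 86 × 1/16 = 5.375
χ² = Σ (O − E)² / E
  colored starchy: (34 − 48.375)² / 48.375 = 4.2716
  colored waxy: (26 − 16.125)² / 16.125 = 6.0475
  colorless starchy: (21 − 16.125)² / 16.125 = 1.4738
  colorless waxy: (5 − 5.375)² / 5.375 = 0.0262
χ² = 4.2716 + 6.0475 + 1.4738 + 0.0262 = 11.8191 ≈ 11.819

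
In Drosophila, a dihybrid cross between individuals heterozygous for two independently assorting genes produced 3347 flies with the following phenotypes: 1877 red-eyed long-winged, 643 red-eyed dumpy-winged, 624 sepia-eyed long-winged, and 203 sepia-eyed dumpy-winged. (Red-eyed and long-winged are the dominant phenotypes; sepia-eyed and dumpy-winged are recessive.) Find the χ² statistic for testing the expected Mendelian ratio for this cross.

0.600

A dihybrid F₂ with independent assortment and complete dominance at both loci gives a 9:3:3:1 phenotypic ratio.
Total ratio parts = 16. Expected numbers out of 3347:
  red-eyed long-winged: 3347 × 9/16 = 1882.6875
  red-eyed dumpy-winged: 3347 × 3/16 = 627.5625
  sepia-eyed long-winged: 3347 × 3/16 = 627.5625
  sepia-eyed dumpy-winged: 3347 × 1/16 = 209.1875
χ² = Σ (O − E)² / E
  red-eyed long-winged: (1877 − 1882.6875)² / 1882.6875 = 0.0172
  red-eyed dumpy-winged: (643 − 627.5625)² / 627.5625 = 0.3797
  sepia-eyed long-winged: (624 − 627.5625)² / 627.5625 = 0.0202
  sepia-eyed dumpy-winged: (203 − 209.1875)² / 209.1875 = 0.1830
χ² = 0.0172 + 0.3797 + 0.0202 + 0.1830 = 0.6001 ≈ 0.600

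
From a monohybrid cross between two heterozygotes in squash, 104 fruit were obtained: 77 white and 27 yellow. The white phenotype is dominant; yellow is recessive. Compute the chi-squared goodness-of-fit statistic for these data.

For a monohybrid cross between heterozygotes with complete dominance, the expected phenotypic ratio is 3:1.
Under the 3:1 hypothesis (Σ ratio = 4, N = 104):
  white: 104 × 3/4 = 78
  yellow: 104 × 1/4 = 26
χ² = Σ (O − E)² / E
  white: (77 − 78)² / 78 = 0.0128
  yellow: (27 − 26)² / 26 = 0.0385
χ² = 0.0128 + 0.0385 = 0.0513 ≈ 0.051

0.051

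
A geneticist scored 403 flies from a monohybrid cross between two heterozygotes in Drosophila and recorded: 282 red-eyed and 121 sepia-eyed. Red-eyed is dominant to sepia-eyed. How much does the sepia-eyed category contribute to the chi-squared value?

For a monohybrid cross between heterozygotes with complete dominance, the expected phenotypic ratio is 3:1.
Expected counts for N = 403 under a 3:1 ratio (total parts = 4):
  red-eyed: 403 × 3/4 = 302.25
  sepia-eyed: 403 × 1/4 = 100.75
Contribution of sepia-eyed: (121 − 100.75)² / 100.75 = 4.0701

4.070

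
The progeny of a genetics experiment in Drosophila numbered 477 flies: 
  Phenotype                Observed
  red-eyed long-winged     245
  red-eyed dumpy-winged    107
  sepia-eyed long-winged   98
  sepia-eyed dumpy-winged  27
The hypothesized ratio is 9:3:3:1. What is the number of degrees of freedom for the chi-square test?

A goodness-of-fit test with 4 phenotype classes has df = 4 − 1 = 3.

3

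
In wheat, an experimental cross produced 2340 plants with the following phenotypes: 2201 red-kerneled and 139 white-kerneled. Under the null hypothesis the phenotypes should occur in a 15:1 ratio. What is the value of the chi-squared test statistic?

Under the 15:1 hypothesis (Σ ratio = 16, N = 2340):
  red-kerneled: 2340 × 15/16 = 2193.75
  white-kerneled: 2340 × 1/16 = 146.25
χ² = Σ (O − E)² / E
  red-kerneled: (2201 − 2193.75)² / 2193.75 = 0.0240
  white-kerneled: (139 − 146.25)² / 146.25 = 0.3594
χ² = 0.0240 + 0.3594 = 0.3834 ≈ 0.383

0.383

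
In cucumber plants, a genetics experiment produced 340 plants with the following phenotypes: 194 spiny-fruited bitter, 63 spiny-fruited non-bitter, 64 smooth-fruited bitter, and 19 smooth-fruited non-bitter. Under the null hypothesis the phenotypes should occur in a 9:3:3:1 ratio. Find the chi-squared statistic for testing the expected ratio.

0.288

The 9:3:3:1 ratio has 16 parts, so with N = 340 the expected counts are:
  spiny-fruited bitter: 340 × 9/16 = 191.25
  spiny-fruited non-bitter: 340 × 3/16 = 63.75
  smooth-fruited bitter: 340 × 3/16 = 63.75
  smooth-fruited non-bitter: 340 × 1/16 = 21.25
χ² = Σ (O − E)² / E
  spiny-fruited bitter: (194 − 191.25)² / 191.25 = 0.0395
  spiny-fruited non-bitter: (63 − 63.75)² / 63.75 = 0.0088
  smooth-fruited bitter: (64 − 63.75)² / 63.75 = 0.0010
  smooth-fruited non-bitter: (19 − 21.25)² / 21.25 = 0.2382
χ² = 0.0395 + 0.0088 + 0.0010 + 0.2382 = 0.2875 ≈ 0.288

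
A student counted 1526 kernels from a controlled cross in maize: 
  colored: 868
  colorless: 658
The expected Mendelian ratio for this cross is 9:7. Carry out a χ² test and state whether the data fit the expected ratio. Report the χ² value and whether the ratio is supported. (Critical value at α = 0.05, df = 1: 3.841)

0.247; consistent

Under the 9:7 hypothesis (Σ ratio = 16, N = 1526):
  colored: 1526 × 9/16 = 858.375
  colorless: 1526 × 7/16 = 667.625
χ² = Σ (O − E)² / E
  colored: (868 − 858.375)² / 858.375 = 0.1079
  colorless: (658 − 667.625)² / 667.625 = 0.1388
χ² = 0.1079 + 0.1388 = 0.2467 ≈ 0.247
Degrees of freedom = 2 − 1 = 1; critical value at α = 0.05 is 3.841.
Since 0.247 < 3.841, we fail to reject the null hypothesis — the data are consistent with the 9:7 ratio.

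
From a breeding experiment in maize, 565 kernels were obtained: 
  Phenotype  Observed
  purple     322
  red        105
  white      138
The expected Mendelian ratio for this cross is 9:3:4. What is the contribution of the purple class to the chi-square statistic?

The 9:3:4 ratio has 16 parts, so with N = 565 the expected counts are:
  purple: 565 × 9/16 = 317.8125
  red: 565 × 3/16 = 105.9375
  white: 565 × 4/16 = 141.25
Contribution of purple: (322 − 317.8125)² / 317.8125 = 0.0552

0.055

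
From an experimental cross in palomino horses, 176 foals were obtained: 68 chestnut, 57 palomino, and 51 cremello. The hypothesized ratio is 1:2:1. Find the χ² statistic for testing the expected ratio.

Expected counts for N = 176 under a 1:2:1 ratio (total parts = 4):
  chestnut: 176 × 1/4 = 44
  palomino: 176 × 2/4 = 88
  cremello: 176 × 1/4 = 44
χ² = Σ (O − E)² / E
  chestnut: (68 − 44)² / 44 = 13.0909
  palomino: (57 − 88)² / 88 = 10.9205
  cremello: (51 − 44)² / 44 = 1.1136
χ² = 13.0909 + 10.9205 + 1.1136 = 25.125

25.125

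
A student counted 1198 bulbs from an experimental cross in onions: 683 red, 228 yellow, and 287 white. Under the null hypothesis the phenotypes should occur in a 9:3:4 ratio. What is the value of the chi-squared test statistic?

0.696

Under the 9:3:4 hypothesis (Σ ratio = 16, N = 1198):
  red: 1198 × 9/16 = 673.875
  yellow: 1198 × 3/16 = 224.625
  white: 1198 × 4/16 = 299.5
χ² = Σ (O − E)² / E
  red: (683 − 673.875)² / 673.875 = 0.1236
  yellow: (228 − 224.625)² / 224.625 = 0.0507
  white: (287 − 299.5)² / 299.5 = 0.5217
χ² = 0.1236 + 0.0507 + 0.5217 = 0.696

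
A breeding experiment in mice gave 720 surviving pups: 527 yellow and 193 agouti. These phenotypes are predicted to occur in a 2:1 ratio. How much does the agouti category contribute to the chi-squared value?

Total ratio parts = 3. Expected numbers out of 720:
  yellow: 720 × 2/3 = 480
  agouti: 720 × 1/3 = 240
Contribution of agouti: (193 − 240)² / 240 = 9.2042

9.204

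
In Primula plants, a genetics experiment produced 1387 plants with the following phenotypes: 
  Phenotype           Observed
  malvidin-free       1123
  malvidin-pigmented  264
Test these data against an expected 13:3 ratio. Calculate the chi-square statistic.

Under the 13:3 hypothesis (Σ ratio = 16, N = 1387):
  malvidin-free: 1387 × 13/16 = 1126.9375
  malvidin-pigmented: 1387 × 3/16 = 260.0625
χ² = Σ (O − E)² / E
  malvidin-free: (1123 − 1126.9375)² / 1126.9375 = 0.0138
  malvidin-pigmented: (264 − 260.0625)² / 260.0625 = 0.0596
χ² = 0.0138 + 0.0596 = 0.0734 ≈ 0.073

0.073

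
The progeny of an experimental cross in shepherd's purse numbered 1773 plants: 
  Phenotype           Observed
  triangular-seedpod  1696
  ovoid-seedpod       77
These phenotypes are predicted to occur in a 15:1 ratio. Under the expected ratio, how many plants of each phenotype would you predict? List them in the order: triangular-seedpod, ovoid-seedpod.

1662.1875, 110.8125

Total ratio parts = 16. Expected numbers out of 1773:
  triangular-seedpod: 1773 × 15/16 = 1662.1875
  ovoid-seedpod: 1773 × 1/16 = 110.8125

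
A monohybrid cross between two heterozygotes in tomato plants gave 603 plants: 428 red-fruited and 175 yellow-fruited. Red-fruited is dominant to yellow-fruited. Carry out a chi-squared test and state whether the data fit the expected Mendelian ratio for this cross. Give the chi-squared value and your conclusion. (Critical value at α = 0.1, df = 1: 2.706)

For a monohybrid cross between heterozygotes with complete dominance, the expected phenotypic ratio is 3:1.
The 3:1 ratio has 4 parts, so with N = 603 the expected counts are:
  red-fruited: 603 × 3/4 = 452.25
  yellow-fruited: 603 × 1/4 = 150.75
χ² = Σ (O − E)² / E
  red-fruited: (428 − 452.25)² / 452.25 = 1.3003
  yellow-fruited: (175 − 150.75)² / 150.75 = 3.9009
χ² = 1.3003 + 3.9009 = 5.2012 ≈ 5.201
Degrees of freedom = 2 − 1 = 1; critical value at α = 0.1 is 2.706.
Since 5.201 > 2.706, we reject the null hypothesis — the data do not fit the 3:1 ratio.

5.201; not consistent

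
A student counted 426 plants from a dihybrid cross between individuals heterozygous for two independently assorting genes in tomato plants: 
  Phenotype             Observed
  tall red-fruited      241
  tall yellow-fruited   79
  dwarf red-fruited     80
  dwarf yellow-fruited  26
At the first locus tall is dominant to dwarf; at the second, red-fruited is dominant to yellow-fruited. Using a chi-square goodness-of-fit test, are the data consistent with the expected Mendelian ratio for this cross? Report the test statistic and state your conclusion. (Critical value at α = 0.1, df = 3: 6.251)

A dihybrid F₂ with independent assortment and complete dominance at both loci gives a 9:3:3:1 phenotypic ratio.
Under the 9:3:3:1 hypothesis (Σ ratio = 16, N = 426):
  tall red-fruited: 426 × 9/16 = 239.625
  tall yellow-fruited: 426 × 3/16 = 79.875
  dwarf red-fruited: 426 × 3/16 = 79.875
  dwarf yellow-fruited: 426 × 1/16 = 26.625
χ² = Σ (O − E)² / E
  tall red-fruited: (241 − 239.625)² / 239.625 = 0.0079
  tall yellow-fruited: (79 − 79.875)² / 79.875 = 0.0096
  dwarf red-fruited: (80 − 79.875)² / 79.875 = 0.0002
  dwarf yellow-fruited: (26 − 26.625)² / 26.625 = 0.0147
χ² = 0.0079 + 0.0096 + 0.0002 + 0.0147 = 0.0324 ≈ 0.032
Degrees of freedom = 4 − 1 = 3; critical value at α = 0.1 is 6.251.
Since 0.032 < 6.251, we fail to reject the null hypothesis — the data are consistent with the 9:3:3:1 ratio.

0.032; consistent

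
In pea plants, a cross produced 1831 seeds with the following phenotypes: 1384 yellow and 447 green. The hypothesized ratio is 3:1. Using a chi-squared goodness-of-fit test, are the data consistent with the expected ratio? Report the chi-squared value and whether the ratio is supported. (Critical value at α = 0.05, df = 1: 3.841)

Total ratio parts = 4. Expected numbers out of 1831:
  yellow: 1831 × 3/4 = 1373.25
  green: 1831 × 1/4 = 457.75
χ² = Σ (O − E)² / E
  yellow: (1384 − 1373.25)² / 1373.25 = 0.0842
  green: (447 − 457.75)² / 457.75 = 0.2525
χ² = 0.0842 + 0.2525 = 0.3367 ≈ 0.337
Degrees of freedom = 2 − 1 = 1; critical value at α = 0.05 is 3.841.
Since 0.337 < 3.841, we fail to reject the null hypothesis — the data are consistent with the 3:1 ratio.

0.337; consistent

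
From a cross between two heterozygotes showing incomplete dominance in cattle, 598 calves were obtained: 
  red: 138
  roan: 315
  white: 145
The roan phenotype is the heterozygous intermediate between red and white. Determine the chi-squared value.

1.876

With incomplete dominance, a heterozygote × heterozygote cross gives a 1:2:1 phenotypic ratio.
Under the 1:2:1 hypothesis (Σ ratio = 4, N = 598):
  red: 598 × 1/4 = 149.5
  roan: 598 × 2/4 = 299
  white: 598 × 1/4 = 149.5
χ² = Σ (O − E)² / E
  red: (138 − 149.5)² / 149.5 = 0.8846
  roan: (315 − 299)² / 299 = 0.8562
  white: (145 − 149.5)² / 149.5 = 0.1355
χ² = 0.8846 + 0.8562 + 0.1355 = 1.8763 ≈ 1.876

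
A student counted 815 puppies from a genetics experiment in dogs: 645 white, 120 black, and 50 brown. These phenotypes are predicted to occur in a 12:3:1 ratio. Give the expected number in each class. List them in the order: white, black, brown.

611.25, 152.8125, 50.9375

The 12:3:1 ratio has 16 parts, so with N = 815 the expected counts are:
  white: 815 × 12/16 = 611.25
  black: 815 × 3/16 = 152.8125
  brown: 815 × 1/16 = 50.9375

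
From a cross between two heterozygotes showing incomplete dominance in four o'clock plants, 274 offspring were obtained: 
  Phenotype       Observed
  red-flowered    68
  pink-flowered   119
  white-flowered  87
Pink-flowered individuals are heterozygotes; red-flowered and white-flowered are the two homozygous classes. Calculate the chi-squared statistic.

7.365

With incomplete dominance, a heterozygote × heterozygote cross gives a 1:2:1 phenotypic ratio.
The 1:2:1 ratio has 4 parts, so with N = 274 the expected counts are:
  red-flowered: 274 × 1/4 = 68.5
  pink-flowered: 274 × 2/4 = 137
  white-flowered: 274 × 1/4 = 68.5
χ² = Σ (O − E)² / E
  red-flowered: (68 − 68.5)² / 68.5 = 0.0036
  pink-flowered: (119 − 137)² / 137 = 2.3650
  white-flowered: (87 − 68.5)² / 68.5 = 4.9964
χ² = 0.0036 + 2.3650 + 4.9964 = 7.365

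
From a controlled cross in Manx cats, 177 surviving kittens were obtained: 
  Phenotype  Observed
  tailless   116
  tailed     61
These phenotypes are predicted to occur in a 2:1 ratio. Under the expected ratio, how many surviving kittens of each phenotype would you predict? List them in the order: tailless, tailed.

Expected counts for N = 177 under a 2:1 ratio (total parts = 3):
  tailless: 177 × 2/3 = 118
  tailed: 177 × 1/3 = 59

118, 59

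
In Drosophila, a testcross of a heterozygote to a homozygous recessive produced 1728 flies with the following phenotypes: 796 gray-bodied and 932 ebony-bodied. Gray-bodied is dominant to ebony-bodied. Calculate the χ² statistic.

10.704

A testcross of a heterozygote (Aa × aa) gives a 1:1 phenotypic ratio.
Expected counts for N = 1728 under a 1:1 ratio (total parts = 2):
  gray-bodied: 1728 × 1/2 = 864
  ebony-bodied: 1728 × 1/2 = 864
χ² = Σ (O − E)² / E
  gray-bodied: (796 − 864)² / 864 = 5.3519
  ebony-bodied: (932 − 864)² / 864 = 5.3519
χ² = 5.3519 + 5.3519 = 10.7038 ≈ 10.704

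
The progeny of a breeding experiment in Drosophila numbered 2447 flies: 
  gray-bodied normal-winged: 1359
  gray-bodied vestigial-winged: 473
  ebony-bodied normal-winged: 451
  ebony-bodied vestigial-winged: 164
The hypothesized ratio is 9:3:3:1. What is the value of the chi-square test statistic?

The 9:3:3:1 ratio has 16 parts, so with N = 2447 the expected counts are:
  gray-bodied normal-winged: 2447 × 9/16 = 1376.4375
  gray-bodied vestigial-winged: 2447 × 3/16 = 458.8125
  ebony-bodied normal-winged: 2447 × 3/16 = 458.8125
  ebony-bodied vestigial-winged: 2447 × 1/16 = 152.9375
χ² = Σ (O − E)² / E
  gray-bodied normal-winged: (1359 − 1376.4375)² / 1376.4375 = 0.2209
  gray-bodied vestigial-winged: (473 − 458.8125)² / 458.8125 = 0.4387
  ebony-bodied normal-winged: (451 − 458.8125)² / 458.8125 = 0.1330
  ebony-bodied vestigial-winged: (164 − 152.9375)² / 152.9375 = 0.8002
χ² = 0.2209 + 0.4387 + 0.1330 + 0.8002 = 1.5928 ≈ 1.593

1.593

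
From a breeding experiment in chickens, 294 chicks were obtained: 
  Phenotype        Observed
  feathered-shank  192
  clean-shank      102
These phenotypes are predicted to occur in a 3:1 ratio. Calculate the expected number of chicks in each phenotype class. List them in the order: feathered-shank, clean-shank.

Expected counts for N = 294 under a 3:1 ratio (total parts = 4):
  feathered-shank: 294 × 3/4 = 220.5
  clean-shank: 294 × 1/4 = 73.5

220.5, 73.5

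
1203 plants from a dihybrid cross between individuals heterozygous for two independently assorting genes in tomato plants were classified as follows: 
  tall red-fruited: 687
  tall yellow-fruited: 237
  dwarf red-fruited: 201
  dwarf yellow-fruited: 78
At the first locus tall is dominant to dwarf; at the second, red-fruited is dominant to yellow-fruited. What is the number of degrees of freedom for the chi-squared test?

A dihybrid F₂ with independent assortment and complete dominance at both loci gives a 9:3:3:1 phenotypic ratio.
A goodness-of-fit test with 4 phenotype classes has df = 4 − 1 = 3.

3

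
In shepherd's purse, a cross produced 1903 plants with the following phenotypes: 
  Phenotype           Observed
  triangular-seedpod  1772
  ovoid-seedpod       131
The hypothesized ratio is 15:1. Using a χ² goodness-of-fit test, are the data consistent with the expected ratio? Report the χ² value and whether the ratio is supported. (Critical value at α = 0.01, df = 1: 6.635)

Total ratio parts = 16. Expected numbers out of 1903:
  triangular-seedpod: 1903 × 15/16 = 1784.0625
  ovoid-seedpod: 1903 × 1/16 = 118.9375
χ² = Σ (O − E)² / E
  triangular-seedpod: (1772 − 1784.0625)² / 1784.0625 = 0.0816
  ovoid-seedpod: (131 − 118.9375)² / 118.9375 = 1.2234
χ² = 0.0816 + 1.2234 = 1.305
Degrees of freedom = 2 − 1 = 1; critical value at α = 0.01 is 6.635.
Since 1.305 < 6.635, we fail to reject the null hypothesis — the data are consistent with the 15:1 ratio.

1.305; consistent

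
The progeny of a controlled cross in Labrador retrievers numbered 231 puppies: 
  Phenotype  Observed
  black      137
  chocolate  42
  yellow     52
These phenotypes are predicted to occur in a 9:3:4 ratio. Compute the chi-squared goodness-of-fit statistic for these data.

0.996

Total ratio parts = 16. Expected numbers out of 231:
  black: 231 × 9/16 = 129.9375
  chocolate: 231 × 3/16 = 43.3125
  yellow: 231 × 4/16 = 57.75
χ² = Σ (O − E)² / E
  black: (137 − 129.9375)² / 129.9375 = 0.3839
  chocolate: (42 − 43.3125)² / 43.3125 = 0.0398
  yellow: (52 − 57.75)² / 57.75 = 0.5725
χ² = 0.3839 + 0.0398 + 0.5725 = 0.9962 ≈ 0.996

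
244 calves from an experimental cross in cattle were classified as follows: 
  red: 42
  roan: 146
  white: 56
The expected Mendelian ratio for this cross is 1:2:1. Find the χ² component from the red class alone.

5.918

Total ratio parts = 4. Expected numbers out of 244:
  red: 244 × 1/4 = 61
  roan: 244 × 2/4 = 122
  white: 244 × 1/4 = 61
Contribution of red: (42 − 61)² / 61 = 5.9180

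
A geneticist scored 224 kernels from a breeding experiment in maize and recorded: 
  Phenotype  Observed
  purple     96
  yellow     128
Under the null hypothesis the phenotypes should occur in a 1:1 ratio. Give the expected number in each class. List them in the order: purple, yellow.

112, 112

Expected counts for N = 224 under a 1:1 ratio (total parts = 2):
  purple: 224 × 1/2 = 112
  yellow: 224 × 1/2 = 112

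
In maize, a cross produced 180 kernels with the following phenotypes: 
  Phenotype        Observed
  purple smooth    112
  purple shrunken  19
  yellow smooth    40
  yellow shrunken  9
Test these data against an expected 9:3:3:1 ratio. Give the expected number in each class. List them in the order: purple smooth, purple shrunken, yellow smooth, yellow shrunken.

Total ratio parts = 16. Expected numbers out of 180:
  purple smooth: 180 × 9/16 = 101.25
  purple shrunken: 180 × 3/16 = 33.75
  yellow smooth: 180 × 3/16 = 33.75
  yellow shrunken: 180 × 1/16 = 11.25

101.25, 33.75, 33.75, 11.25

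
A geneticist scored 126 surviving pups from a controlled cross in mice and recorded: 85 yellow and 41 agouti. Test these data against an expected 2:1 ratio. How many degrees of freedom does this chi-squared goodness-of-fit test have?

1

A goodness-of-fit test with 2 phenotype classes has df = 2 − 1 = 1.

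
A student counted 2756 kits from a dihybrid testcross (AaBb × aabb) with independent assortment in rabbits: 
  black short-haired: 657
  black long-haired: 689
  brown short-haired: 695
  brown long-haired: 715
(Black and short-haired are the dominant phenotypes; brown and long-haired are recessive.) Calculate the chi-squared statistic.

A dihybrid testcross with independent assortment gives a 1:1:1:1 ratio.
Expected counts for N = 2756 under a 1:1:1:1 ratio (total parts = 4):
  black short-haired: 2756 × 1/4 = 689
  black long-haired: 2756 × 1/4 = 689
  brown short-haired: 2756 × 1/4 = 689
  brown long-haired: 2756 × 1/4 = 689
χ² = Σ (O − E)² / E
  black short-haired: (657 − 689)² / 689 = 1.4862
  black long-haired: (689 − 689)² / 689 = 0.0000
  brown short-haired: (695 − 689)² / 689 = 0.0522
  brown long-haired: (715 − 689)² / 689 = 0.9811
χ² = 1.4862 + 0.0000 + 0.0522 + 0.9811 = 2.5195 ≈ 2.520

2.520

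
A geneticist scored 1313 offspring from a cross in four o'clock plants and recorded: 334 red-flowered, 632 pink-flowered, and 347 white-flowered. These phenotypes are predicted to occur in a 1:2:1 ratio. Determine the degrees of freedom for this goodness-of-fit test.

2

A goodness-of-fit test with 3 phenotype classes has df = 3 − 1 = 2.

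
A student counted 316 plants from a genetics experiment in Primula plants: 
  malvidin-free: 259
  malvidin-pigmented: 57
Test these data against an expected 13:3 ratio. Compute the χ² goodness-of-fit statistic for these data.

The 13:3 ratio has 16 parts, so with N = 316 the expected counts are:
  malvidin-free: 316 × 13/16 = 256.75
  malvidin-pigmented: 316 × 3/16 = 59.25
χ² = Σ (O − E)² / E
  malvidin-free: (259 − 256.75)² / 256.75 = 0.0197
  malvidin-pigmented: (57 − 59.25)² / 59.25 = 0.0854
χ² = 0.0197 + 0.0854 = 0.1051 ≈ 0.105

0.105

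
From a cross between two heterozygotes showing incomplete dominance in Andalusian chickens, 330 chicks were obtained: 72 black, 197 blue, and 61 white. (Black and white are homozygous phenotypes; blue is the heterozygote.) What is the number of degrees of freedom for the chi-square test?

2

With incomplete dominance, a heterozygote × heterozygote cross gives a 1:2:1 phenotypic ratio.
A goodness-of-fit test with 3 phenotype classes has df = 3 − 1 = 2.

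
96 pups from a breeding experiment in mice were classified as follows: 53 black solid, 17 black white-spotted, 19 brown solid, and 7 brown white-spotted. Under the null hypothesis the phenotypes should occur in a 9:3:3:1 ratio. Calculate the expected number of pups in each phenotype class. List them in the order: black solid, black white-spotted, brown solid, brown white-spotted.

54, 18, 18, 6

The 9:3:3:1 ratio has 16 parts, so with N = 96 the expected counts are:
  black solid: 96 × 9/16 = 54
  black white-spotted: 96 × 3/16 = 18
  brown solid: 96 × 3/16 = 18
  brown white-spotted: 96 × 1/16 = 6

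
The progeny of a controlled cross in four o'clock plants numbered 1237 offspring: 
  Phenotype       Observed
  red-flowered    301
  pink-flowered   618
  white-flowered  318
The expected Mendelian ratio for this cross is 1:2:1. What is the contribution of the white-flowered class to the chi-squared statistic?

0.248

Expected counts for N = 1237 under a 1:2:1 ratio (total parts = 4):
  red-flowered: 1237 × 1/4 = 309.25
  pink-flowered: 1237 × 2/4 = 618.5
  white-flowered: 1237 × 1/4 = 309.25
Contribution of white-flowered: (318 − 309.25)² / 309.25 = 0.2476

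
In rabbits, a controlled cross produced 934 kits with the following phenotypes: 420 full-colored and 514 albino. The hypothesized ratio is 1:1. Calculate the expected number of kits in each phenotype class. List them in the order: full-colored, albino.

Total ratio parts = 2. Expected numbers out of 934:
  full-colored: 934 × 1/2 = 467
  albino: 934 × 1/2 = 467

467, 467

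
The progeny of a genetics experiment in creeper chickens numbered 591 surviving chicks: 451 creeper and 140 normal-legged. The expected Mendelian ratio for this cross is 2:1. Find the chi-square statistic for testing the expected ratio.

Under the 2:1 hypothesis (Σ ratio = 3, N = 591):
  creeper: 591 × 2/3 = 394
  normal-legged: 591 × 1/3 = 197
χ² = Σ (O − E)² / E
  creeper: (451 − 394)² / 394 = 8.2462
  normal-legged: (140 − 197)² / 197 = 16.4924
χ² = 8.2462 + 16.4924 = 24.7386 ≈ 24.739

24.739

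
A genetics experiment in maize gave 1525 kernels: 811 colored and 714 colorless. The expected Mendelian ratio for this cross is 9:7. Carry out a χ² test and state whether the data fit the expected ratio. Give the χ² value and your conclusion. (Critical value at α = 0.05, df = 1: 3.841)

Expected counts for N = 1525 under a 9:7 ratio (total parts = 16):
  colored: 1525 × 9/16 = 857.8125
  colorless: 1525 × 7/16 = 667.1875
χ² = Σ (O − E)² / E
  colored: (811 − 857.8125)² / 857.8125 = 2.5546
  colorless: (714 − 667.1875)² / 667.1875 = 3.2845
χ² = 2.5546 + 3.2845 = 5.8391 ≈ 5.839
Degrees of freedom = 2 − 1 = 1; critical value at α = 0.05 is 3.841.
Since 5.839 > 3.841, we reject the null hypothesis — the data do not fit the 9:7 ratio.

5.839; not consistent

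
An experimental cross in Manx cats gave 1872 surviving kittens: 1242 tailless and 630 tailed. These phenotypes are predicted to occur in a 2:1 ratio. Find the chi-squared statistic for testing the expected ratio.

0.087

Expected counts for N = 1872 under a 2:1 ratio (total parts = 3):
  tailless: 1872 × 2/3 = 1248
  tailed: 1872 × 1/3 = 624
χ² = Σ (O − E)² / E
  tailless: (1242 − 1248)² / 1248 = 0.0288
  tailed: (630 − 624)² / 624 = 0.0577
χ² = 0.0288 + 0.0577 = 0.0865 ≈ 0.087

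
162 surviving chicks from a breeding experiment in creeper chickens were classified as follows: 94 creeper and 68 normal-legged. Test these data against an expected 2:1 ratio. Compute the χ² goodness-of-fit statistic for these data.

Total ratio parts = 3. Expected numbers out of 162:
  creeper: 162 × 2/3 = 108
  normal-legged: 162 × 1/3 = 54
χ² = Σ (O − E)² / E
  creeper: (94 − 108)² / 108 = 1.8148
  normal-legged: (68 − 54)² / 54 = 3.6296
χ² = 1.8148 + 3.6296 = 5.4444 ≈ 5.444

5.444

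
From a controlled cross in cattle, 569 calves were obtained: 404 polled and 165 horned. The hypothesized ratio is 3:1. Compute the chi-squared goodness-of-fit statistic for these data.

4.851

Under the 3:1 hypothesis (Σ ratio = 4, N = 569):
  polled: 569 × 3/4 = 426.75
  horned: 569 × 1/4 = 142.25
χ² = Σ (O − E)² / E
  polled: (404 − 426.75)² / 426.75 = 1.2128
  horned: (165 − 142.25)² / 142.25 = 3.6384
χ² = 1.2128 + 3.6384 = 4.8512 ≈ 4.851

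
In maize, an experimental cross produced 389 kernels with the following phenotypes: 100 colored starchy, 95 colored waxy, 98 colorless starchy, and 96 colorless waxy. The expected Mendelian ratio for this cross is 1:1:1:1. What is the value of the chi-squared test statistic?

0.152

Under the 1:1:1:1 hypothesis (Σ ratio = 4, N = 389):
  colored starchy: 389 × 1/4 = 97.25
  colored waxy: 389 × 1/4 = 97.25
  colorless starchy: 389 × 1/4 = 97.25
  colorless waxy: 389 × 1/4 = 97.25
χ² = Σ (O − E)² / E
  colored starchy: (100 − 97.25)² / 97.25 = 0.0778
  colored waxy: (95 − 97.25)² / 97.25 = 0.0521
  colorless starchy: (98 − 97.25)² / 97.25 = 0.0058
  colorless waxy: (96 − 97.25)² / 97.25 = 0.0161
χ² = 0.0778 + 0.0521 + 0.0058 + 0.0161 = 0.1518 ≈ 0.152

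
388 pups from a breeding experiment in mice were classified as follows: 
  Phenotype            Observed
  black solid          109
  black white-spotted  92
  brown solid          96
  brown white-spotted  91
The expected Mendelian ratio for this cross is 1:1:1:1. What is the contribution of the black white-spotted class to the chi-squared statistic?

0.258

Total ratio parts = 4. Expected numbers out of 388:
  black solid: 388 × 1/4 = 97
  black white-spotted: 388 × 1/4 = 97
  brown solid: 388 × 1/4 = 97
  brown white-spotted: 388 × 1/4 = 97
Contribution of black white-spotted: (92 − 97)² / 97 = 0.2577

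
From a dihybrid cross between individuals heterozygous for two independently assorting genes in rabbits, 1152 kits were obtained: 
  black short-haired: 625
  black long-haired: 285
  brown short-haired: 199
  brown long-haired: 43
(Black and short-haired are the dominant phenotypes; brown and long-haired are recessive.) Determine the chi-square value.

35.877

A dihybrid F₂ with independent assortment and complete dominance at both loci gives a 9:3:3:1 phenotypic ratio.
The 9:3:3:1 ratio has 16 parts, so with N = 1152 the expected counts are:
  black short-haired: 1152 × 9/16 = 648
  black long-haired: 1152 × 3/16 = 216
  brown short-haired: 1152 × 3/16 = 216
  brown long-haired: 1152 × 1/16 = 72
χ² = Σ (O − E)² / E
  black short-haired: (625 − 648)² / 648 = 0.8164
  black long-haired: (285 − 216)² / 216 = 22.0417
  brown short-haired: (199 − 216)² / 216 = 1.3380
  brown long-haired: (43 − 72)² / 72 = 11.6806
χ² = 0.8164 + 22.0417 + 1.3380 + 11.6806 = 35.8767 ≈ 35.877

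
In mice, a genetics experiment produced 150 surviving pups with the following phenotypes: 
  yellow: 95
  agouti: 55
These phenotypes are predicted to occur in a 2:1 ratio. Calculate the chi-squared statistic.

Expected counts for N = 150 under a 2:1 ratio (total parts = 3):
  yellow: 150 × 2/3 = 100
  agouti: 150 × 1/3 = 50
χ² = Σ (O − E)² / E
  yellow: (95 − 100)² / 100 = 0.2500
  agouti: (55 − 50)² / 50 = 0.5000
χ² = 0.2500 + 0.5000 = 0.750

0.750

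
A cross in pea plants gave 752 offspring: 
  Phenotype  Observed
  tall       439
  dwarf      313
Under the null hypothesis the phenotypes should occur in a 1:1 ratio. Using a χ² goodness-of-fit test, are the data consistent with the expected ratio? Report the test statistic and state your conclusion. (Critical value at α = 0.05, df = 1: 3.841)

Under the 1:1 hypothesis (Σ ratio = 2, N = 752):
  tall: 752 × 1/2 = 376
  dwarf: 752 × 1/2 = 376
χ² = Σ (O − E)² / E
  tall: (439 − 376)² / 376 = 10.5559
  dwarf: (313 − 376)² / 376 = 10.5559
χ² = 10.5559 + 10.5559 = 21.1118 ≈ 21.112
Degrees of freedom = 2 − 1 = 1; critical value at α = 0.05 is 3.841.
Since 21.112 > 3.841, we reject the null hypothesis — the data do not fit the 1:1 ratio.

21.112; not consistent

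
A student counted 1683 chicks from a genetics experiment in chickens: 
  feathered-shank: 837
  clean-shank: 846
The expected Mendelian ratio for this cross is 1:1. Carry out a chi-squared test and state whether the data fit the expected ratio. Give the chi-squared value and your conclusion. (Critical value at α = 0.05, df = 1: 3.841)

The 1:1 ratio has 2 parts, so with N = 1683 the expected counts are:
  feathered-shank: 1683 × 1/2 = 841.5
  clean-shank: 1683 × 1/2 = 841.5
χ² = Σ (O − E)² / E
  feathered-shank: (837 − 841.5)² / 841.5 = 0.0241
  clean-shank: (846 − 841.5)² / 841.5 = 0.0241
χ² = 0.0241 + 0.0241 = 0.0482 ≈ 0.048
Degrees of freedom = 2 − 1 = 1; critical value at α = 0.05 is 3.841.
Since 0.048 < 3.841, we fail to reject the null hypothesis — the data are consistent with the 1:1 ratio.

0.048; consistent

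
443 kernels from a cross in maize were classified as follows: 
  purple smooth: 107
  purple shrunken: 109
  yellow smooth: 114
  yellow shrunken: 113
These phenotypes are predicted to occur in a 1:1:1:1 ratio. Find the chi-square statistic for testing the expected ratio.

Expected counts for N = 443 under a 1:1:1:1 ratio (total parts = 4):
  purple smooth: 443 × 1/4 = 110.75
  purple shrunken: 443 × 1/4 = 110.75
  yellow smooth: 443 × 1/4 = 110.75
  yellow shrunken: 443 × 1/4 = 110.75
χ² = Σ (O − E)² / E
  purple smooth: (107 − 110.75)² / 110.75 = 0.1270
  purple shrunken: (109 − 110.75)² / 110.75 = 0.0277
  yellow smooth: (114 − 110.75)² / 110.75 = 0.0954
  yellow shrunken: (113 − 110.75)² / 110.75 = 0.0457
χ² = 0.1270 + 0.0277 + 0.0954 + 0.0457 = 0.2958 ≈ 0.296

0.296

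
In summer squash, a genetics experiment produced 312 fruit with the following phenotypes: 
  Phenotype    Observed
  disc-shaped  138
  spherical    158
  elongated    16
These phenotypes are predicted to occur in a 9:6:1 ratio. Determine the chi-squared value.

Under the 9:6:1 hypothesis (Σ ratio = 16, N = 312):
  disc-shaped: 312 × 9/16 = 175.5
  spherical: 312 × 6/16 = 117
  elongated: 312 × 1/16 = 19.5
χ² = Σ (O − E)² / E
  disc-shaped: (138 − 175.5)² / 175.5 = 8.0128
  spherical: (158 − 117)² / 117 = 14.3675
  elongated: (16 − 19.5)² / 19.5 = 0.6282
χ² = 8.0128 + 14.3675 + 0.6282 = 23.0085 ≈ 23.009

23.009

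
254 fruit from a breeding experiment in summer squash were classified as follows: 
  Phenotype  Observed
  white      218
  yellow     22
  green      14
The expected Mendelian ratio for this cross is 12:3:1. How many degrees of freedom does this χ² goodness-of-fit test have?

A goodness-of-fit test with 3 phenotype classes has df = 3 − 1 = 2.

2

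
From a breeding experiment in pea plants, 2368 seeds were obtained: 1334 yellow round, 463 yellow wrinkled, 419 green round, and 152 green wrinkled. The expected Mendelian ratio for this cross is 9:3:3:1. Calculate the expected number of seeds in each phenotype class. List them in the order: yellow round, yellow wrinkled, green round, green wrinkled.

1332, 444, 444, 148

Expected counts for N = 2368 under a 9:3:3:1 ratio (total parts = 16):
  yellow round: 2368 × 9/16 = 1332
  yellow wrinkled: 2368 × 3/16 = 444
  green round: 2368 × 3/16 = 444
  green wrinkled: 2368 × 1/16 = 148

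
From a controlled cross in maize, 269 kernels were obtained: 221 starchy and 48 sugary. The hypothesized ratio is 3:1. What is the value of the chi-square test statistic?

7.347

The 3:1 ratio has 4 parts, so with N = 269 the expected counts are:
  starchy: 269 × 3/4 = 201.75
  sugary: 269 × 1/4 = 67.25
χ² = Σ (O − E)² / E
  starchy: (221 − 201.75)² / 201.75 = 1.8367
  sugary: (48 − 67.25)² / 67.25 = 5.5102
χ² = 1.8367 + 5.5102 = 7.3469 ≈ 7.347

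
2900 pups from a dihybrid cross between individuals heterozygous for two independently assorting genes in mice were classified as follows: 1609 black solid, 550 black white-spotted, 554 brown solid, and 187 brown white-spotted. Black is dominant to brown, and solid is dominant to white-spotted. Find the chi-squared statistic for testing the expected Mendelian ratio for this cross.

A dihybrid F₂ with independent assortment and complete dominance at both loci gives a 9:3:3:1 phenotypic ratio.
The 9:3:3:1 ratio has 16 parts, so with N = 2900 the expected counts are:
  black solid: 2900 × 9/16 = 1631.25
  black white-spotted: 2900 × 3/16 = 543.75
  brown solid: 2900 × 3/16 = 543.75
  brown white-spotted: 2900 × 1/16 = 181.25
χ² = Σ (O − E)² / E
  black solid: (1609 − 1631.25)² / 1631.25 = 0.3035
  black white-spotted: (550 − 543.75)² / 543.75 = 0.0718
  brown solid: (554 − 543.75)² / 543.75 = 0.1932
  brown white-spotted: (187 − 181.25)² / 181.25 = 0.1824
χ² = 0.3035 + 0.0718 + 0.1932 + 0.1824 = 0.7509 ≈ 0.751

0.751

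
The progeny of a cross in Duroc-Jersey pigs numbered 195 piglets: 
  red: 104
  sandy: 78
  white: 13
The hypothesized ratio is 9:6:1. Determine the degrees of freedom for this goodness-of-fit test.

2

A goodness-of-fit test with 3 phenotype classes has df = 3 − 1 = 2.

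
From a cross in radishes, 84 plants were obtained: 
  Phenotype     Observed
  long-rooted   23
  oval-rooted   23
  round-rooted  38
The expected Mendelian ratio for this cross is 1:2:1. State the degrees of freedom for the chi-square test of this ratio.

2

A goodness-of-fit test with 3 phenotype classes has df = 3 − 1 = 2.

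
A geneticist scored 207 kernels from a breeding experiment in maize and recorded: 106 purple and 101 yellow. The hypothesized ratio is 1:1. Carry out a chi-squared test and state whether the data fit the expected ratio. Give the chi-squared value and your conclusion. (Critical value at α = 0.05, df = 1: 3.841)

Under the 1:1 hypothesis (Σ ratio = 2, N = 207):
  purple: 207 × 1/2 = 103.5
  yellow: 207 × 1/2 = 103.5
χ² = Σ (O − E)² / E
  purple: (106 − 103.5)² / 103.5 = 0.0604
  yellow: (101 − 103.5)² / 103.5 = 0.0604
χ² = 0.0604 + 0.0604 = 0.1208 ≈ 0.121
Degrees of freedom = 2 − 1 = 1; critical value at α = 0.05 is 3.841.
Since 0.121 < 3.841, we fail to reject the null hypothesis — the data are consistent with the 1:1 ratio.

0.121; consistent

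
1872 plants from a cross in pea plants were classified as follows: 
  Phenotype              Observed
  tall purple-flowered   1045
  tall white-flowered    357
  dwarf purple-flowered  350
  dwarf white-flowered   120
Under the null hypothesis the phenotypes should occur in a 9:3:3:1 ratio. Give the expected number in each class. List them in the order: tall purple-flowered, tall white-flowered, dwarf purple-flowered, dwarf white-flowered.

The 9:3:3:1 ratio has 16 parts, so with N = 1872 the expected counts are:
  tall purple-flowered: 1872 × 9/16 = 1053
  tall white-flowered: 1872 × 3/16 = 351
  dwarf purple-flowered: 1872 × 3/16 = 351
  dwarf white-flowered: 1872 × 1/16 = 117

1053, 351, 351, 117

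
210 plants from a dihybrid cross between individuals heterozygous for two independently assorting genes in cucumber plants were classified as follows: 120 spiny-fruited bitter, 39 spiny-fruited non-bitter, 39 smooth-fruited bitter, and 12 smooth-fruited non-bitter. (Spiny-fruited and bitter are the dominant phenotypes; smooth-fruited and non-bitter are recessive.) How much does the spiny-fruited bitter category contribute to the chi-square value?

0.030

A dihybrid F₂ with independent assortment and complete dominance at both loci gives a 9:3:3:1 phenotypic ratio.
Expected counts for N = 210 under a 9:3:3:1 ratio (total parts = 16):
  spiny-fruited bitter: 210 × 9/16 = 118.125
  spiny-fruited non-bitter: 210 × 3/16 = 39.375
  smooth-fruited bitter: 210 × 3/16 = 39.375
  smooth-fruited non-bitter: 210 × 1/16 = 13.125
Contribution of spiny-fruited bitter: (120 − 118.125)² / 118.125 = 0.0298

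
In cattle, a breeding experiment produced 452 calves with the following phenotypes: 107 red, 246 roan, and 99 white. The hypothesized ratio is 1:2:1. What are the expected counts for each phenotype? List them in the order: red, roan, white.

Expected counts for N = 452 under a 1:2:1 ratio (total parts = 4):
  red: 452 × 1/4 = 113
  roan: 452 × 2/4 = 226
  white: 452 × 1/4 = 113

113, 226, 113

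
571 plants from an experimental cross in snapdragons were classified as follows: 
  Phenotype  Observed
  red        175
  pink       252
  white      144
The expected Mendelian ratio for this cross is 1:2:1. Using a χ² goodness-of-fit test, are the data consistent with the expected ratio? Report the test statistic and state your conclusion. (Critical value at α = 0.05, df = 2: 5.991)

Total ratio parts = 4. Expected numbers out of 571:
  red: 571 × 1/4 = 142.75
  pink: 571 × 2/4 = 285.5
  white: 571 × 1/4 = 142.75
χ² = Σ (O − E)² / E
  red: (175 − 142.75)² / 142.75 = 7.2859
  pink: (252 − 285.5)² / 285.5 = 3.9308
  white: (144 − 142.75)² / 142.75 = 0.0109
χ² = 7.2859 + 3.9308 + 0.0109 = 11.2276 ≈ 11.228
Degrees of freedom = 3 − 1 = 2; critical value at α = 0.05 is 5.991.
Since 11.228 > 5.991, we reject the null hypothesis — the data do not fit the 1:2:1 ratio.

11.228; not consistent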